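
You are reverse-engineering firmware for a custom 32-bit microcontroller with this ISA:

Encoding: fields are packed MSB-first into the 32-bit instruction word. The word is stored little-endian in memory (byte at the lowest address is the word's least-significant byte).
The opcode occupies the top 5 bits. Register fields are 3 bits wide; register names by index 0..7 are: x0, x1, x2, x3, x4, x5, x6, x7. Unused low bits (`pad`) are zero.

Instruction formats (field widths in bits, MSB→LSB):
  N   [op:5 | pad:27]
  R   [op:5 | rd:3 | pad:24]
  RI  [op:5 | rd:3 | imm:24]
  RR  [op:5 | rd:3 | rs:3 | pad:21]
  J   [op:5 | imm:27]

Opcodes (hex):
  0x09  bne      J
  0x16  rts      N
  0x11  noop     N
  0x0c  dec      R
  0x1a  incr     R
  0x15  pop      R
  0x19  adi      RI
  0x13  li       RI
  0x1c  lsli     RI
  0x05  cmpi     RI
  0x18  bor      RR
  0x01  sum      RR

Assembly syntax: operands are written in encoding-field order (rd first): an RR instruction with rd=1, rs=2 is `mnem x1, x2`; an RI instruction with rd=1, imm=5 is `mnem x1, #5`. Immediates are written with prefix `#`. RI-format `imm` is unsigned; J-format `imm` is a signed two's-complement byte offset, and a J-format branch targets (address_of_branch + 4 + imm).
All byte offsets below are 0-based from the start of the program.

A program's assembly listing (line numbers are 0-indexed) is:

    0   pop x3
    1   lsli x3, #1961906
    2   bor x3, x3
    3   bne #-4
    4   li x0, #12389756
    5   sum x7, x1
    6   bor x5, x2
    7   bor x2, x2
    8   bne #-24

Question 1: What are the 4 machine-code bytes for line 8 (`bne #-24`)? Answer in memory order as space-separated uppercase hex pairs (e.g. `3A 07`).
line 8 (bne): pack op=0x9:5|imm=-24:27 = 0x4fffffe8; little→ e8 ff ff 4f

E8 FF FF 4F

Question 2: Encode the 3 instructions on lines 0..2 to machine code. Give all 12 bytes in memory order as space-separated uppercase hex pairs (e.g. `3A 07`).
00 00 00 AB B2 EF 1D E3 00 00 60 C3

L0: pop op=0x15:5|rd=3:3|pad=0:24 ⇒ 0xab000000 ⇒ little 00 00 00 ab
L1: lsli op=0x1c:5|rd=3:3|imm=1961906:24 ⇒ 0xe31defb2 ⇒ little b2 ef 1d e3
L2: bor op=0x18:5|rd=3:3|rs=3:3|pad=0:21 ⇒ 0xc3600000 ⇒ little 00 00 60 c3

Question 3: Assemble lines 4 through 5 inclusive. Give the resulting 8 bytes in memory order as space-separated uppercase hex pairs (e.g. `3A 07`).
4. li fields op=0x13:5|rd=0:3|imm=12389756:24 → word 98bd0d7ch → 7c 0d bd 98
5. sum fields op=0x1:5|rd=7:3|rs=1:3|pad=0:21 → word 0f200000h → 00 00 20 0f

7C 0D BD 98 00 00 20 0F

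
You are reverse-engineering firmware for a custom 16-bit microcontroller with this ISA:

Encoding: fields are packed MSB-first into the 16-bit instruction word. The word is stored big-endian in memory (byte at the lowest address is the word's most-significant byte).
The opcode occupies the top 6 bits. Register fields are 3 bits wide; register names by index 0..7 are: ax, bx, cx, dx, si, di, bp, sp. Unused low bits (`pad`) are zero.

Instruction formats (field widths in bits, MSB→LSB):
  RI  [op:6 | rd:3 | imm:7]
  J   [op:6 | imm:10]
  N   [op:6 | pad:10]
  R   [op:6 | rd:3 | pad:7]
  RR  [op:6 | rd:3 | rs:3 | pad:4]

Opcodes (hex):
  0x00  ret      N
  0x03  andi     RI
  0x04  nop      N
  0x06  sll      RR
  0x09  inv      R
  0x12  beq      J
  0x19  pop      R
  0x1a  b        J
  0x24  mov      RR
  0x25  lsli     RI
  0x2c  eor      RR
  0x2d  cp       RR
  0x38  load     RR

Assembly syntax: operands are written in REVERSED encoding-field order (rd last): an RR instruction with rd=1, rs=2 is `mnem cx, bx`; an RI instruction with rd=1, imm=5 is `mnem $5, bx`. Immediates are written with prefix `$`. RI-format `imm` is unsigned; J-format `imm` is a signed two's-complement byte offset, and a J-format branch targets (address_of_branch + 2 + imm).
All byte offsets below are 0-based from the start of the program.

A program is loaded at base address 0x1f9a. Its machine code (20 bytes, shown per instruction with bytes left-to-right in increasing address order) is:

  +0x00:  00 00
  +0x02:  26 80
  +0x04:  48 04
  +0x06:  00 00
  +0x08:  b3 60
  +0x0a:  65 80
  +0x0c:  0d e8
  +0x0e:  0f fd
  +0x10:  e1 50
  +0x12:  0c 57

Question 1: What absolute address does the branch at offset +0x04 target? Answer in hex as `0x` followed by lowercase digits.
0x1fa4

+0x04: 48 04 ⇒ word 0x4804 (big)
  top 6b → 0x12 → beq [J]
  imm@[9:0]=0x4 ⇒ $4
  target = base 0x1f9a + off 0x04 + 2 + imm 4 = 0x1fa4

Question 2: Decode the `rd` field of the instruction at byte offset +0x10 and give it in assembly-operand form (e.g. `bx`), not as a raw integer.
cx

@+10  big-endian(e1 50) = 0xe150
  op=0xe150>>10=0x38 ⇒ load (RR)
  [9:7] rd=2 = cx
  [6:4] rs=5 = di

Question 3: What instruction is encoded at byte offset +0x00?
[00] 00 00 → 0x0000
  op=0x0000>>10=0x0 ⇒ ret (N)

ret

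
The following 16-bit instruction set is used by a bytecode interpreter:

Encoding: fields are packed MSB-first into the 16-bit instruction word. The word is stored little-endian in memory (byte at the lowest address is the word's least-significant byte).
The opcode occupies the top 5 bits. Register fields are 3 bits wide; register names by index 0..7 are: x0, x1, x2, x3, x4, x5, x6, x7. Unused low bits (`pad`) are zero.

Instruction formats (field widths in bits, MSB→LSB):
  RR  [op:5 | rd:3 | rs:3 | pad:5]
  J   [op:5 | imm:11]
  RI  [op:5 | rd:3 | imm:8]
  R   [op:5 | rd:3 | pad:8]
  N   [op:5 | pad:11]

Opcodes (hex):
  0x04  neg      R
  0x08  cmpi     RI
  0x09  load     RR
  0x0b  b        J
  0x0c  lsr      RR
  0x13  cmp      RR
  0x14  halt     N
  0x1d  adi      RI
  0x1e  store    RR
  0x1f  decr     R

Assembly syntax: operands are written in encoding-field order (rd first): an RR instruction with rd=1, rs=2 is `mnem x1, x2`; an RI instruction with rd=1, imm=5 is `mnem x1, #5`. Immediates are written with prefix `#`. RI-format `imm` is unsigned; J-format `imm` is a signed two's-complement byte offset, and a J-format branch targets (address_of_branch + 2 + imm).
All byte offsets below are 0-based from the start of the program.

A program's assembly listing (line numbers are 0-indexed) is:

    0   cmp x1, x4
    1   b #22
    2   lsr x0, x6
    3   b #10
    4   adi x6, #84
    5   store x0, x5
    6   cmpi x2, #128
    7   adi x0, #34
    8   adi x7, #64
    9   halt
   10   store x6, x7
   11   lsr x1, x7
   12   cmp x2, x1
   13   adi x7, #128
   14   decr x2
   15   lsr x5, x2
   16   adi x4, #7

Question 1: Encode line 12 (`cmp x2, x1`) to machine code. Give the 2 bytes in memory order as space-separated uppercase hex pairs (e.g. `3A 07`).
20 9A

L12: cmp op=0x13:5|rd=2:3|rs=1:3|pad=0:5 ⇒ 0x9a20 ⇒ little 20 9a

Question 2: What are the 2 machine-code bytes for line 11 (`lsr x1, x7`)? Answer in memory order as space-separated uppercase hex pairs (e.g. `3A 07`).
11. lsr fields op=0xc:5|rd=1:3|rs=7:3|pad=0:5 → word 61e0h → e0 61

E0 61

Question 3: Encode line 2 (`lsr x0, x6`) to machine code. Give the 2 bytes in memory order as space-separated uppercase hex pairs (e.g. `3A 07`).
C0 60

L2: lsr op=0xc:5|rd=0:3|rs=6:3|pad=0:5 ⇒ 0x60c0 ⇒ little c0 60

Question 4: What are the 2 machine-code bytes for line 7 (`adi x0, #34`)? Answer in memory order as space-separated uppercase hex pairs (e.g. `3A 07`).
22 E8

7. adi fields op=0x1d:5|rd=0:3|imm=34:8 → word e822h → 22 e8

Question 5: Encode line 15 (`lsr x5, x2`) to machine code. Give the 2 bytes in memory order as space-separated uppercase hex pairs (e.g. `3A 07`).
40 65

15. lsr fields op=0xc:5|rd=5:3|rs=2:3|pad=0:5 → word 6540h → 40 65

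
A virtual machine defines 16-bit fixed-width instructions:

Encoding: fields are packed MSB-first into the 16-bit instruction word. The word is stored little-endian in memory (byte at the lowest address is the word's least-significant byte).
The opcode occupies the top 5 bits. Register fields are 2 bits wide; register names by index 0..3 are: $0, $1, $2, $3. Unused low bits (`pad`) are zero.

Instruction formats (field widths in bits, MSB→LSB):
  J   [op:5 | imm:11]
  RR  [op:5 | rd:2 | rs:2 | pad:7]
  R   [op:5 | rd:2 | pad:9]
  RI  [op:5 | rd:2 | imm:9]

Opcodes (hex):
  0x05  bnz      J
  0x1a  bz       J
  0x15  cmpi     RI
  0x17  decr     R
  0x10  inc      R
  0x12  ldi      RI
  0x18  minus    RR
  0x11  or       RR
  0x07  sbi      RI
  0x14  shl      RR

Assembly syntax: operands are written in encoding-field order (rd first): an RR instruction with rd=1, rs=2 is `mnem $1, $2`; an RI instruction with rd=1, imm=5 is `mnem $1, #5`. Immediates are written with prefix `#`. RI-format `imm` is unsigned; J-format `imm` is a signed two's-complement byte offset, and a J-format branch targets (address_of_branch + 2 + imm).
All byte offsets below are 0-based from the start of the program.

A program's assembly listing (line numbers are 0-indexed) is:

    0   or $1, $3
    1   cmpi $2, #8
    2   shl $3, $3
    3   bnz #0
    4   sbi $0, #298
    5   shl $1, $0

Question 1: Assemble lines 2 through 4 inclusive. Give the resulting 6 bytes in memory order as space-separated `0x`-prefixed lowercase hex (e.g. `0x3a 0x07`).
0x80 0xa7 0x00 0x28 0x2a 0x39

line 2 (shl): pack op=0x14:5|rd=3:2|rs=3:2|pad=0:7 = 0xa780; little→ 80 a7
line 3 (bnz): pack op=0x5:5|imm=0:11 = 0x2800; little→ 00 28
line 4 (sbi): pack op=0x7:5|rd=0:2|imm=298:9 = 0x392a; little→ 2a 39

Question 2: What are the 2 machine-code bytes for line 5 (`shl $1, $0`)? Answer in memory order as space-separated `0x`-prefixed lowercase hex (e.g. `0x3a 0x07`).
0x00 0xa2

5. shl fields op=0x14:5|rd=1:2|rs=0:2|pad=0:7 → word a200h → 00 a2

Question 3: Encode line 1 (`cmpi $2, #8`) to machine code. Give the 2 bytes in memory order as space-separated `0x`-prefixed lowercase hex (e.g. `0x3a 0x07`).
L1: cmpi op=0x15:5|rd=2:2|imm=8:9 ⇒ 0xac08 ⇒ little 08 ac

0x08 0xac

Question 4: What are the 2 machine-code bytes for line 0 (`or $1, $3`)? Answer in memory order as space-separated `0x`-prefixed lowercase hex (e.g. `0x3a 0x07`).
0. or fields op=0x11:5|rd=1:2|rs=3:2|pad=0:7 → word 8b80h → 80 8b

0x80 0x8b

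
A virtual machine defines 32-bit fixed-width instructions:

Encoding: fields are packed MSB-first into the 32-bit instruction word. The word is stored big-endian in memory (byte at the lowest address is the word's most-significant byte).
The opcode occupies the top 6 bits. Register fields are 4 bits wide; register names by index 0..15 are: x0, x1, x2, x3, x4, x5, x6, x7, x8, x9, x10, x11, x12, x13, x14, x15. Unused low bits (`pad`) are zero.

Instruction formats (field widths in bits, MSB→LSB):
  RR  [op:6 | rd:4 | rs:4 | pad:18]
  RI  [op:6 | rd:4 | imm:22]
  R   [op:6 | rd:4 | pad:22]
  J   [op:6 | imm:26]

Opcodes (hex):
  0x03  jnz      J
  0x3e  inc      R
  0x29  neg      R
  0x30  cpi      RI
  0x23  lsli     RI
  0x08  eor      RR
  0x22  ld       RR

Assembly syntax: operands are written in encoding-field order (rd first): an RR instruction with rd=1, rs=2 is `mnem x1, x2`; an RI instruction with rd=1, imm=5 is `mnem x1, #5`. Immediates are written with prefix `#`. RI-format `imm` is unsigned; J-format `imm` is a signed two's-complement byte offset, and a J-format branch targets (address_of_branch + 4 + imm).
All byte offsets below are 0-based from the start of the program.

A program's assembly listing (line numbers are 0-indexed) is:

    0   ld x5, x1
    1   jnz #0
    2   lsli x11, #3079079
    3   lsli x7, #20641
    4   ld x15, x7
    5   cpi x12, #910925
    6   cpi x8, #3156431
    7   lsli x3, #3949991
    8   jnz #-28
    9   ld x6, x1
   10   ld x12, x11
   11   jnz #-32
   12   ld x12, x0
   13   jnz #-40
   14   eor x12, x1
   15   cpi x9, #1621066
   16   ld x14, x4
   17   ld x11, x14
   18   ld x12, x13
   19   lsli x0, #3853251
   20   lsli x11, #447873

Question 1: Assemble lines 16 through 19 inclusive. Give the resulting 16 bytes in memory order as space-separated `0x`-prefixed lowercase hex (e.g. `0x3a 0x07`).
line 16 (ld): pack op=0x22:6|rd=14:4|rs=4:4|pad=0:18 = 0x8b900000; big→ 8b 90 00 00
line 17 (ld): pack op=0x22:6|rd=11:4|rs=14:4|pad=0:18 = 0x8af80000; big→ 8a f8 00 00
line 18 (ld): pack op=0x22:6|rd=12:4|rs=13:4|pad=0:18 = 0x8b340000; big→ 8b 34 00 00
line 19 (lsli): pack op=0x23:6|rd=0:4|imm=3853251:22 = 0x8c3acbc3; big→ 8c 3a cb c3

0x8b 0x90 0x00 0x00 0x8a 0xf8 0x00 0x00 0x8b 0x34 0x00 0x00 0x8c 0x3a 0xcb 0xc3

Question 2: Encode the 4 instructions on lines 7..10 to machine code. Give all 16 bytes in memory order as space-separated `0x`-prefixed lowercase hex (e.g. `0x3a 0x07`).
L7: lsli op=0x23:6|rd=3:4|imm=3949991:22 ⇒ 0x8cfc45a7 ⇒ big 8c fc 45 a7
L8: jnz op=0x3:6|imm=-28:26 ⇒ 0x0fffffe4 ⇒ big 0f ff ff e4
L9: ld op=0x22:6|rd=6:4|rs=1:4|pad=0:18 ⇒ 0x89840000 ⇒ big 89 84 00 00
L10: ld op=0x22:6|rd=12:4|rs=11:4|pad=0:18 ⇒ 0x8b2c0000 ⇒ big 8b 2c 00 00

0x8c 0xfc 0x45 0xa7 0x0f 0xff 0xff 0xe4 0x89 0x84 0x00 0x00 0x8b 0x2c 0x00 0x00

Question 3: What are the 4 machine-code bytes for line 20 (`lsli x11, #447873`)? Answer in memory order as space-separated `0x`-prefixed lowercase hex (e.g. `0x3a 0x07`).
L20: lsli op=0x23:6|rd=11:4|imm=447873:22 ⇒ 0x8ec6d581 ⇒ big 8e c6 d5 81

0x8e 0xc6 0xd5 0x81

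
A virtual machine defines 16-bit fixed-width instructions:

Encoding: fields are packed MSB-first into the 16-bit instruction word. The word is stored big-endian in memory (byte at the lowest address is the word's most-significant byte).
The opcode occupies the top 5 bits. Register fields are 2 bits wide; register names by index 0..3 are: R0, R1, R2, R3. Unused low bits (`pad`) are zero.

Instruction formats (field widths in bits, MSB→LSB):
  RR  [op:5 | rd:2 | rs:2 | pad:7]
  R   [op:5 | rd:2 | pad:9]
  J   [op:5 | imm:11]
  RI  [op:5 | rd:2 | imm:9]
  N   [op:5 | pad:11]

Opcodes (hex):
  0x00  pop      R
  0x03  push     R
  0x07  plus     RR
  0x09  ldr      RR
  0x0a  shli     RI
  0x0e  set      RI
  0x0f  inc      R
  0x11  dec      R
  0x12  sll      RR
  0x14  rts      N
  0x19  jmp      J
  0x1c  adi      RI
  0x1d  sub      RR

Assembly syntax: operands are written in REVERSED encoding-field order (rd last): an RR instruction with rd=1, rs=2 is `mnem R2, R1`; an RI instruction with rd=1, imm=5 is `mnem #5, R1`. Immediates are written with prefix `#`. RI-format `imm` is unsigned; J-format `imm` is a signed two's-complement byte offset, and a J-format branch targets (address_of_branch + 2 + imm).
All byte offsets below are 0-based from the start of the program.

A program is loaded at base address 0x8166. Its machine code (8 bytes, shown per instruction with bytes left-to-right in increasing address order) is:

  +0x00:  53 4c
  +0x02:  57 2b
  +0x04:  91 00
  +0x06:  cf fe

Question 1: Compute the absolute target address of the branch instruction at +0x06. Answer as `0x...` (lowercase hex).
0x816c

off 0x06: read cf fe as big → 0xcffe
  top 5b → 0x19 → jmp [J]
  [10:0] imm=2046 (s11→-2) = #-2
  target = base 0x8166 + off 0x06 + 2 + imm -2 = 0x816c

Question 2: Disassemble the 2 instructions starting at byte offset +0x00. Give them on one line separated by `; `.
off 0x00: read 53 4c as big → 0x534c
  top 5b → 0xa → shli [RI]
  rd@[10:9]=0x1 ⇒ R1
  imm@[8:0]=0x14c ⇒ #332
off 0x02: read 57 2b as big → 0x572b
  top 5b → 0xa → shli [RI]
  rd@[10:9]=0x3 ⇒ R3
  imm@[8:0]=0x12b ⇒ #299

shli #332, R1; shli #299, R3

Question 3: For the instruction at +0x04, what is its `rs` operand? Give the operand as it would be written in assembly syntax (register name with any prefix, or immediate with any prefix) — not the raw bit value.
+0x04: 91 00 ⇒ word 0x9100 (big)
  opcode bits[15:11]=0x12: sll/RR
  rd@[10:9]=0x0 ⇒ R0
  rs@[8:7]=0x2 ⇒ R2

R2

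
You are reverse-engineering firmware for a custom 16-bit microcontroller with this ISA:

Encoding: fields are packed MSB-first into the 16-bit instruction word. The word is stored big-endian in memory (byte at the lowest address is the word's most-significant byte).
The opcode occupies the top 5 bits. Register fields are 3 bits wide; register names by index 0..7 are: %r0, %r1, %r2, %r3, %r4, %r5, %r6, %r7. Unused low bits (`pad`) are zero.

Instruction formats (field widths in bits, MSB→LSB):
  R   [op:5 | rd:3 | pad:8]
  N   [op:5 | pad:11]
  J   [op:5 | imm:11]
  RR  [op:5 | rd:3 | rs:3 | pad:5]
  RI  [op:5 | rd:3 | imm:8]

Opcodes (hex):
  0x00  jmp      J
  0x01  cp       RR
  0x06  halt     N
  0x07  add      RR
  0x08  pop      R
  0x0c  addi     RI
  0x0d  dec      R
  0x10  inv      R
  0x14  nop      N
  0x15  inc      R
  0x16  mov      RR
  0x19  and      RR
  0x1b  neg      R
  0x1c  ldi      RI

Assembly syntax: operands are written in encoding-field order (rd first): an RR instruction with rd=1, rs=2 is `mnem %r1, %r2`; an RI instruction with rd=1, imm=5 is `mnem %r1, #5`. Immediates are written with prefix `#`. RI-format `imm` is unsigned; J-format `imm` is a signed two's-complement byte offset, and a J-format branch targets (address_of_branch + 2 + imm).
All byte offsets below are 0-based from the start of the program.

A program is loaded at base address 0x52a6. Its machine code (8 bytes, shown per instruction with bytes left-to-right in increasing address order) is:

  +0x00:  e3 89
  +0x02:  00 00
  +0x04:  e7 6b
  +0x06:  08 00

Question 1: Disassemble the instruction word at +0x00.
ldi %r3, #137

[00] e3 89 → 0xe389
  opcode bits[15:11]=0x1c: ldi/RI
  rd@[10:8]=0x3 ⇒ %r3
  imm@[7:0]=0x89 ⇒ #137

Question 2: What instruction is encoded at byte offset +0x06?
+0x06: 08 00 ⇒ word 0x0800 (big)
  top 5b → 0x1 → cp [RR]
  rd@[10:8]=0x0 ⇒ %r0
  rs@[7:5]=0x0 ⇒ %r0

cp %r0, %r0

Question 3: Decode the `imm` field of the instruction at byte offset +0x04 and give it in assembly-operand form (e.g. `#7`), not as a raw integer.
#107

+0x04: e7 6b ⇒ word 0xe76b (big)
  opcode bits[15:11]=0x1c: ldi/RI
  rd@[10:8]=0x7 ⇒ %r7
  imm@[7:0]=0x6b ⇒ #107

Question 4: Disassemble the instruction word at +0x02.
jmp #0

@+02  big-endian(00 00) = 0x0000
  opcode bits[15:11]=0x0: jmp/J
  [10:0] imm=0 = #0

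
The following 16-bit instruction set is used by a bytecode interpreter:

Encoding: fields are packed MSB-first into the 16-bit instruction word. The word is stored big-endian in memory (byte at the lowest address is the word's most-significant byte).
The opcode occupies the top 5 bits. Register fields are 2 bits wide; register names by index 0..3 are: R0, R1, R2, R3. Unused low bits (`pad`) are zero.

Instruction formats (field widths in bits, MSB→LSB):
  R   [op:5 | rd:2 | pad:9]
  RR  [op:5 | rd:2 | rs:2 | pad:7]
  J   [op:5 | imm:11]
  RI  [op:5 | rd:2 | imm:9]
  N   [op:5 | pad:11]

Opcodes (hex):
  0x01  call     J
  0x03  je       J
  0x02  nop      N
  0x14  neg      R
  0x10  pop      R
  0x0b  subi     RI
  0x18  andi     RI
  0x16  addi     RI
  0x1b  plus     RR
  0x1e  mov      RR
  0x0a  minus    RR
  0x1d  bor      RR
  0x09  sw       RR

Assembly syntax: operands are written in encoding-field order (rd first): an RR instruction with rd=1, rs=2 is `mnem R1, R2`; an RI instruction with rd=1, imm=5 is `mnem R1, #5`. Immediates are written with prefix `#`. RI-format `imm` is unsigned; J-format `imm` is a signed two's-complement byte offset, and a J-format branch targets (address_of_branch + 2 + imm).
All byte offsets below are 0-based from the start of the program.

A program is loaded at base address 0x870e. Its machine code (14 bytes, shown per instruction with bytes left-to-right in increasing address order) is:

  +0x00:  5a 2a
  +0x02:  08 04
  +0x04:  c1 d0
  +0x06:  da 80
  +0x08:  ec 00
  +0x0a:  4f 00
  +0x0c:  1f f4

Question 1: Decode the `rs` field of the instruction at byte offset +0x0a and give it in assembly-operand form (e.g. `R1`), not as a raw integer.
[0a] 4f 00 → 0x4f00
  top 5b → 0x9 → sw [RR]
  rd@[10:9]=0x3 ⇒ R3
  rs@[8:7]=0x2 ⇒ R2

R2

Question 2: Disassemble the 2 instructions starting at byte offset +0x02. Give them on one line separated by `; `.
call #4; andi R0, #464

+0x02: 08 04 ⇒ word 0x0804 (big)
  opcode bits[15:11]=0x1: call/J
  [10:0] imm=4 = #4
+0x04: c1 d0 ⇒ word 0xc1d0 (big)
  opcode bits[15:11]=0x18: andi/RI
  [10:9] rd=0 = R0
  [8:0] imm=464 = #464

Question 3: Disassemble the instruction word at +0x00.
subi R1, #42

[00] 5a 2a → 0x5a2a
  opcode bits[15:11]=0xb: subi/RI
  rd@[10:9]=0x1 ⇒ R1
  imm@[8:0]=0x2a ⇒ #42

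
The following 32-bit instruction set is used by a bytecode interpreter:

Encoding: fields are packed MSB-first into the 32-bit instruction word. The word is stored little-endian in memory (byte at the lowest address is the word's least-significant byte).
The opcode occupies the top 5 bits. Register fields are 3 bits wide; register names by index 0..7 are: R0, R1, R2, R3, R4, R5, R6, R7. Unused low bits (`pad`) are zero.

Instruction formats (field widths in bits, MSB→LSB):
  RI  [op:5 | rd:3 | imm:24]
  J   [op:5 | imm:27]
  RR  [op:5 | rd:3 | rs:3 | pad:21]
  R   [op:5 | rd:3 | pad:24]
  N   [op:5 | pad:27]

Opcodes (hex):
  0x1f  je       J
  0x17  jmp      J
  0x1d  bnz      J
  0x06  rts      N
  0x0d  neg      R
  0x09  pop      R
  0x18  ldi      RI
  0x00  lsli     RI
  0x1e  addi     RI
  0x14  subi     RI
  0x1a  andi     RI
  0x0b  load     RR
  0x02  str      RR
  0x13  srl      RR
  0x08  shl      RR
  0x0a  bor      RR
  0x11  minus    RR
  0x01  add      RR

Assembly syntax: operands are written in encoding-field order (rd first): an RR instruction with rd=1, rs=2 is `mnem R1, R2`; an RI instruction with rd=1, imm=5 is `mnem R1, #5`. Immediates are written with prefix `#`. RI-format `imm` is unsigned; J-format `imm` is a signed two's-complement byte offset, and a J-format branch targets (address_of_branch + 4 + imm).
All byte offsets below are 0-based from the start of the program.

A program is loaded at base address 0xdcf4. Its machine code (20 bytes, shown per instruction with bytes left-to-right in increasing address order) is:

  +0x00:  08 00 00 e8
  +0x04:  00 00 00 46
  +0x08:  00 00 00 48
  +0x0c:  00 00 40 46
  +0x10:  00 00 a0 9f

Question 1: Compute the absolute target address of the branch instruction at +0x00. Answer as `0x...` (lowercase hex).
0xdd00

[00] 08 00 00 e8 → 0xe8000008
  opcode bits[31:27]=0x1d: bnz/J
  imm: (w>>0)&0x7ffffff=0x8 → #8
  target = base 0xdcf4 + off 0x00 + 4 + imm 8 = 0xdd00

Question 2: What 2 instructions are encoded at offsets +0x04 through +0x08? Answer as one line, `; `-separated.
shl R6, R0; pop R0

off 0x04: read 00 00 00 46 as little → 0x46000000
  top 5b → 0x8 → shl [RR]
  [26:24] rd=6 = R6
  [23:21] rs=0 = R0
off 0x08: read 00 00 00 48 as little → 0x48000000
  top 5b → 0x9 → pop [R]
  [26:24] rd=0 = R0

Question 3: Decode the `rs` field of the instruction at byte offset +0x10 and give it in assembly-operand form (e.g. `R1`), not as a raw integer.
+0x10: 00 00 a0 9f ⇒ word 0x9fa00000 (little)
  op=0x9fa00000>>27=0x13 ⇒ srl (RR)
  [26:24] rd=7 = R7
  [23:21] rs=5 = R5

R5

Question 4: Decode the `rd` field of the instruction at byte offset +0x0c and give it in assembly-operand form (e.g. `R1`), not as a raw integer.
[0c] 00 00 40 46 → 0x46400000
  opcode bits[31:27]=0x8: shl/RR
  rd@[26:24]=0x6 ⇒ R6
  rs@[23:21]=0x2 ⇒ R2

R6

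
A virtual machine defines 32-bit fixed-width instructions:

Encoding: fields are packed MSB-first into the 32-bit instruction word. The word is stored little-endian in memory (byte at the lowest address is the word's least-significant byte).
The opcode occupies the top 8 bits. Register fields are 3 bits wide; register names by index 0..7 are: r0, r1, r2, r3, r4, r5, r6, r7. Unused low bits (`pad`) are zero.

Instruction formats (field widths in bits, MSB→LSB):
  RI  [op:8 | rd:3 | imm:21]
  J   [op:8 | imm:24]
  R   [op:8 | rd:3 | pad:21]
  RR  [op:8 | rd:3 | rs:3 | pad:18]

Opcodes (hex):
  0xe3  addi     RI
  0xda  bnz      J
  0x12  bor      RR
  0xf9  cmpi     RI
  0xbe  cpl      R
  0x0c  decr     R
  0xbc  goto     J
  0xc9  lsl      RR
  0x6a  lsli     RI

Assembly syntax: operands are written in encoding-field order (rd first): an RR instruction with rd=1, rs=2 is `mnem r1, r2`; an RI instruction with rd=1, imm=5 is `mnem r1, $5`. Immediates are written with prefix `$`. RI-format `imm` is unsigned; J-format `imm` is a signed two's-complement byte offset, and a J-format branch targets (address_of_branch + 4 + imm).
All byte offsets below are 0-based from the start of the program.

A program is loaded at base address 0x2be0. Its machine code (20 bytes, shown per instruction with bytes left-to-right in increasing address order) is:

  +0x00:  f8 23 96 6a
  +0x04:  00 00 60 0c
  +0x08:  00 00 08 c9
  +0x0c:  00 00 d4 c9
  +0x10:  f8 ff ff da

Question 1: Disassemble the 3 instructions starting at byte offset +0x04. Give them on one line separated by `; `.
+0x04: 00 00 60 0c ⇒ word 0x0c600000 (little)
  op=0x0c600000>>24=0xc ⇒ decr (R)
  rd@[23:21]=0x3 ⇒ r3
+0x08: 00 00 08 c9 ⇒ word 0xc9080000 (little)
  op=0xc9080000>>24=0xc9 ⇒ lsl (RR)
  rd@[23:21]=0x0 ⇒ r0
  rs@[20:18]=0x2 ⇒ r2
+0x0c: 00 00 d4 c9 ⇒ word 0xc9d40000 (little)
  op=0xc9d40000>>24=0xc9 ⇒ lsl (RR)
  rd@[23:21]=0x6 ⇒ r6
  rs@[20:18]=0x5 ⇒ r5

decr r3; lsl r0, r2; lsl r6, r5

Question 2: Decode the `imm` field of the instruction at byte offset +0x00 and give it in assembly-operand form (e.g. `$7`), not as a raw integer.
$1451000

[00] f8 23 96 6a → 0x6a9623f8
  top 8b → 0x6a → lsli [RI]
  [23:21] rd=4 = r4
  [20:0] imm=1451000 = $1451000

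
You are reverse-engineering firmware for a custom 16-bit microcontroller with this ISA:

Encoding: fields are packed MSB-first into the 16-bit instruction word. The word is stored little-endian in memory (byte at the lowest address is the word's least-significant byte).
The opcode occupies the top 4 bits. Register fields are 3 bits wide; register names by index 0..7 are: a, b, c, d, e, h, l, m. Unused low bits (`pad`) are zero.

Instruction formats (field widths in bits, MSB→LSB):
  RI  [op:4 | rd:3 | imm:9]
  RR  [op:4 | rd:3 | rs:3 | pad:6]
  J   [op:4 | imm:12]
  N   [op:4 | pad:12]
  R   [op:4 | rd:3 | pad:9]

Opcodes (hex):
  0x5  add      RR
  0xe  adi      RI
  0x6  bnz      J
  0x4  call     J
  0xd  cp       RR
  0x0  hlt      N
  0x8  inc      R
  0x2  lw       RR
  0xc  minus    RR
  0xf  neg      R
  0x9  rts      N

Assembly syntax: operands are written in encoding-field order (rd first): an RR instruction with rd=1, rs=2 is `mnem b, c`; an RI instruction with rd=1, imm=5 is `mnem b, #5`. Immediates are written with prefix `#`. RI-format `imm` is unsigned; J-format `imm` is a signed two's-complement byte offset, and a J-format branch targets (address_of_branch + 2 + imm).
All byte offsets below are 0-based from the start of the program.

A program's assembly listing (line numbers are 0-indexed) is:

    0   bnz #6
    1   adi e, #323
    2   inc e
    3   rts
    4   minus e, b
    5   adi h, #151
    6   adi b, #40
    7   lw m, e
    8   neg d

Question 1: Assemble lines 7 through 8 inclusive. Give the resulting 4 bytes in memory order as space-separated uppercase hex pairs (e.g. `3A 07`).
00 2F 00 F6

7. lw fields op=0x2:4|rd=7:3|rs=4:3|pad=0:6 → word 2f00h → 00 2f
8. neg fields op=0xf:4|rd=3:3|pad=0:9 → word f600h → 00 f6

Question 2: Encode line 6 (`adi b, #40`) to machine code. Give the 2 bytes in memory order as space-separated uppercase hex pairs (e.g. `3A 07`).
6. adi fields op=0xe:4|rd=1:3|imm=40:9 → word e228h → 28 e2

28 E2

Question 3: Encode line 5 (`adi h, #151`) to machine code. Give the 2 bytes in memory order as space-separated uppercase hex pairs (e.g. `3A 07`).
97 EA

5. adi fields op=0xe:4|rd=5:3|imm=151:9 → word ea97h → 97 ea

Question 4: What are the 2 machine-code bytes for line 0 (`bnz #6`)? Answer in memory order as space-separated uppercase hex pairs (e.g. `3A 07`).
line 0 (bnz): pack op=0x6:4|imm=6:12 = 0x6006; little→ 06 60

06 60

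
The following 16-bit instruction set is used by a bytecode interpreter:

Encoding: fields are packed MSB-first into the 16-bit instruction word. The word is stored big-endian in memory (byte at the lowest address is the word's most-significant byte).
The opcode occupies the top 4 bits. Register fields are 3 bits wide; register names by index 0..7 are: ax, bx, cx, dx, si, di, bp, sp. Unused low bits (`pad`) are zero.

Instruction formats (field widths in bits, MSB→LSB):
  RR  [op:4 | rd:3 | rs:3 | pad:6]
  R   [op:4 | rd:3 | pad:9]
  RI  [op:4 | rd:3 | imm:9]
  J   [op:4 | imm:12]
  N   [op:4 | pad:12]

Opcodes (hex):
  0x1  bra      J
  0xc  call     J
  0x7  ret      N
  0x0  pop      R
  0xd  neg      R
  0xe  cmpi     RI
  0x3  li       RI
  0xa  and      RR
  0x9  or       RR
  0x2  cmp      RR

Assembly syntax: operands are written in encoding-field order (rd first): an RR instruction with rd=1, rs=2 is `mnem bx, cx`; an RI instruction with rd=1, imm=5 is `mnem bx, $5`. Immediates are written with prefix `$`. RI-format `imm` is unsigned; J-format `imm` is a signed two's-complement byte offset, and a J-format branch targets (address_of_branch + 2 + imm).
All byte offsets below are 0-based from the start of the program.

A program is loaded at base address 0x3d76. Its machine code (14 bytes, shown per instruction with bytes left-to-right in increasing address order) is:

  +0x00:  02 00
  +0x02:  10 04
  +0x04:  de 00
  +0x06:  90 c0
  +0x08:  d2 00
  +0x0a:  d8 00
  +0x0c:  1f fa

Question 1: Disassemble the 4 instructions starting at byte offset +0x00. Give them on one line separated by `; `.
pop bx; bra $4; neg sp; or ax, dx

[00] 02 00 → 0x0200
  top 4b → 0x0 → pop [R]
  [11:9] rd=1 = bx
[02] 10 04 → 0x1004
  top 4b → 0x1 → bra [J]
  [11:0] imm=4 = $4
[04] de 00 → 0xde00
  top 4b → 0xd → neg [R]
  [11:9] rd=7 = sp
[06] 90 c0 → 0x90c0
  top 4b → 0x9 → or [RR]
  [11:9] rd=0 = ax
  [8:6] rs=3 = dx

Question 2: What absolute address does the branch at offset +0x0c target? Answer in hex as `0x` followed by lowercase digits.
0x3d7e

@+0c  big-endian(1f fa) = 0x1ffa
  opcode bits[15:12]=0x1: bra/J
  imm@[11:0]=0xffa (s12→-6) ⇒ $-6
  target = base 0x3d76 + off 0x0c + 2 + imm -6 = 0x3d7e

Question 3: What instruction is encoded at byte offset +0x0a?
off 0x0a: read d8 00 as big → 0xd800
  opcode bits[15:12]=0xd: neg/R
  rd@[11:9]=0x4 ⇒ si

neg si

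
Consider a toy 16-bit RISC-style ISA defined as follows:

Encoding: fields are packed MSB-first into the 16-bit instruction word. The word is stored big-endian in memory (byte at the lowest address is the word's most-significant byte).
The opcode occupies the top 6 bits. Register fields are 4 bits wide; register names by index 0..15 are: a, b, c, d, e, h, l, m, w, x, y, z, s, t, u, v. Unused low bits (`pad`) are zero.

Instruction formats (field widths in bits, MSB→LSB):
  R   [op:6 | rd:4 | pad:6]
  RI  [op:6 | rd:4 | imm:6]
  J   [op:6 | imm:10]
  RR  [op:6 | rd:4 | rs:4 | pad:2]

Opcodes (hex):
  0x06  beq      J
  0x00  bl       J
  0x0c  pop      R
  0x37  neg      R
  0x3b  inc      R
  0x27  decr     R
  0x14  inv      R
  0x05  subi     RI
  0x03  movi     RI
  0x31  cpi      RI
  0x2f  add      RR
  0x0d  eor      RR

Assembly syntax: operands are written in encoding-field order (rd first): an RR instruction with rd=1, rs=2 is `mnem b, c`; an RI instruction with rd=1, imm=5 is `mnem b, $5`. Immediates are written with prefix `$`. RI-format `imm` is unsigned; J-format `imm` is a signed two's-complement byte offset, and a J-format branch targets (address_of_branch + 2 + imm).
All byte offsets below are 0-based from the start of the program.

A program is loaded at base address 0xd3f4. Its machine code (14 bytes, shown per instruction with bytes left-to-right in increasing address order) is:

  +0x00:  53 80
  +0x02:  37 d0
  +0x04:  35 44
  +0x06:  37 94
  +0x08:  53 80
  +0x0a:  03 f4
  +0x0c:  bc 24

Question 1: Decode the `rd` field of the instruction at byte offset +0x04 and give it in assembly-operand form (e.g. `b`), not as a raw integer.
[04] 35 44 → 0x3544
  top 6b → 0xd → eor [RR]
  rd: (w>>6)&0xf=0x5 → h
  rs: (w>>2)&0xf=0x1 → b

h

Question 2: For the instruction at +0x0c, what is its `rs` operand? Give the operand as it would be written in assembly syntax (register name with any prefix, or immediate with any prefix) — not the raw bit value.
x

@+0c  big-endian(bc 24) = 0xbc24
  top 6b → 0x2f → add [RR]
  rd@[9:6]=0x0 ⇒ a
  rs@[5:2]=0x9 ⇒ x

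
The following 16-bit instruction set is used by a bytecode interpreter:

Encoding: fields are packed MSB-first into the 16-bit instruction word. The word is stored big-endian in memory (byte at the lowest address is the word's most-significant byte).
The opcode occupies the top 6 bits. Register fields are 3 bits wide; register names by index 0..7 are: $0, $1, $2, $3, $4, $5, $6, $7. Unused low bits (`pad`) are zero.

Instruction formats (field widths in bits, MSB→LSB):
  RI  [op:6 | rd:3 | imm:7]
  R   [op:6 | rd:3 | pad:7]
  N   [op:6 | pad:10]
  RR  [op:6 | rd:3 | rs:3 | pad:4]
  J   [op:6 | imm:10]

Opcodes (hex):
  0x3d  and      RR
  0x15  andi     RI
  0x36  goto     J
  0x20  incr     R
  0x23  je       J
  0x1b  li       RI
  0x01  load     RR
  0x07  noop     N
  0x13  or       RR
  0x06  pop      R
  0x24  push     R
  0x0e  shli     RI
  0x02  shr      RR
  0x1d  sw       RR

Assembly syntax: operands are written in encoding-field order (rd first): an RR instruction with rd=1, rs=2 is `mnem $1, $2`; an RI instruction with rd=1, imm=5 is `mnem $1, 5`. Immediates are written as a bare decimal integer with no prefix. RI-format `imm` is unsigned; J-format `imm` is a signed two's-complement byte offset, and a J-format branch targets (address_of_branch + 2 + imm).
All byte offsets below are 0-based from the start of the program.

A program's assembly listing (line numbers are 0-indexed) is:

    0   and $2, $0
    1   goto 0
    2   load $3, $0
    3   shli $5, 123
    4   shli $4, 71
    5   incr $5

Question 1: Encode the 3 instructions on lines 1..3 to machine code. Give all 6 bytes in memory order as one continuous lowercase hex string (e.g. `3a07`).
line 1 (goto): pack op=0x36:6|imm=0:10 = 0xd800; big→ d8 00
line 2 (load): pack op=0x1:6|rd=3:3|rs=0:3|pad=0:4 = 0x0580; big→ 05 80
line 3 (shli): pack op=0xe:6|rd=5:3|imm=123:7 = 0x3afb; big→ 3a fb

d80005803afb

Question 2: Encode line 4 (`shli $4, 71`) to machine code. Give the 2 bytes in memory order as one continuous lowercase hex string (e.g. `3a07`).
4. shli fields op=0xe:6|rd=4:3|imm=71:7 → word 3a47h → 3a 47

3a47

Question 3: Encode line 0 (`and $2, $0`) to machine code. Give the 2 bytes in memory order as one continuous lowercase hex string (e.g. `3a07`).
0. and fields op=0x3d:6|rd=2:3|rs=0:3|pad=0:4 → word f500h → f5 00

f500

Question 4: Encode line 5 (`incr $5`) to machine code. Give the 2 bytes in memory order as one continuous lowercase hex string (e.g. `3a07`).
8280

line 5 (incr): pack op=0x20:6|rd=5:3|pad=0:7 = 0x8280; big→ 82 80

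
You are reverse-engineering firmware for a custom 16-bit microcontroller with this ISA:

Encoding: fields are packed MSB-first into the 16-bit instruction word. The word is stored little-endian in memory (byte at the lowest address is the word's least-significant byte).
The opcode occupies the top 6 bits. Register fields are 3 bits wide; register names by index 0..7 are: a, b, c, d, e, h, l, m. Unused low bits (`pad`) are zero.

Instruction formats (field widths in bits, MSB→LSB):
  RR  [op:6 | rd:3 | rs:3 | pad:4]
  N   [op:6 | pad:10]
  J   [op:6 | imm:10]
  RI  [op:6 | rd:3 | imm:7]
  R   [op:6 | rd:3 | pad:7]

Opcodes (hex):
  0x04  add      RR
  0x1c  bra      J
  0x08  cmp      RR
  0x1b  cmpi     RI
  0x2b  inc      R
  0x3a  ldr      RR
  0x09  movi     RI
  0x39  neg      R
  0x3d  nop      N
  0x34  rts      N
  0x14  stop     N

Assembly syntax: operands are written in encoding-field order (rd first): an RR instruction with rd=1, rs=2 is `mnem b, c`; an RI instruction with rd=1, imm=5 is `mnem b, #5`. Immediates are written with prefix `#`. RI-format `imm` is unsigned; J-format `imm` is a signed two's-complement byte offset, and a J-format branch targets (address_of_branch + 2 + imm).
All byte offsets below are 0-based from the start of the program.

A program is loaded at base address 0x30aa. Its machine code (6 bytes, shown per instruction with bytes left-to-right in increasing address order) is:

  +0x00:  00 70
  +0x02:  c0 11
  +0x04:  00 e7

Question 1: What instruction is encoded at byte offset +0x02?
+0x02: c0 11 ⇒ word 0x11c0 (little)
  op=0x11c0>>10=0x4 ⇒ add (RR)
  rd@[9:7]=0x3 ⇒ d
  rs@[6:4]=0x4 ⇒ e

add d, e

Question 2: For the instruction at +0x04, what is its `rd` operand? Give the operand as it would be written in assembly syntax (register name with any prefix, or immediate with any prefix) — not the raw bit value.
l

@+04  little-endian(00 e7) = 0xe700
  op=0xe700>>10=0x39 ⇒ neg (R)
  [9:7] rd=6 = l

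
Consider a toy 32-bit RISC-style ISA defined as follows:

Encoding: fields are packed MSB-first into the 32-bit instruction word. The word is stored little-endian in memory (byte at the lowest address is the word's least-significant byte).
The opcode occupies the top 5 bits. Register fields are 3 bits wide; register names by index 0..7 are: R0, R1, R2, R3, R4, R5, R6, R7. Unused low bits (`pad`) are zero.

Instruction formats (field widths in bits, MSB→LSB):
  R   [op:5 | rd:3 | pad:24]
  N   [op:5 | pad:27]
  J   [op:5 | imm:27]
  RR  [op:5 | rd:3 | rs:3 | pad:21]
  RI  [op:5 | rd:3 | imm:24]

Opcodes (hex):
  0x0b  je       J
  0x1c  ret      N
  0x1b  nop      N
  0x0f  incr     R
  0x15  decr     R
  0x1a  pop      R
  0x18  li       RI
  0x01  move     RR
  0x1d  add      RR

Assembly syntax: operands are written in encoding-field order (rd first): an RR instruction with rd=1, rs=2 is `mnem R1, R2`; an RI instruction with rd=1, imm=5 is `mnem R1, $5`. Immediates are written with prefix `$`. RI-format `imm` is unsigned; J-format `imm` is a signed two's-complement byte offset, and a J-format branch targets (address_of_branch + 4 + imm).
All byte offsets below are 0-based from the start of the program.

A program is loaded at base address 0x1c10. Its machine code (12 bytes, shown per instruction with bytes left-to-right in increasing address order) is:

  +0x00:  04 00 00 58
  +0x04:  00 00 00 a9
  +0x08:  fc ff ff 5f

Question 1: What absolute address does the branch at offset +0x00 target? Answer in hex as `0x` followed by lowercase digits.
+0x00: 04 00 00 58 ⇒ word 0x58000004 (little)
  op=0x58000004>>27=0xb ⇒ je (J)
  [26:0] imm=4 = $4
  target = base 0x1c10 + off 0x00 + 4 + imm 4 = 0x1c18

0x1c18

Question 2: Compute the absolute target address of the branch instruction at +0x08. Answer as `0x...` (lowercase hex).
@+08  little-endian(fc ff ff 5f) = 0x5ffffffc
  opcode bits[31:27]=0xb: je/J
  imm@[26:0]=0x7fffffc (s27→-4) ⇒ $-4
  target = base 0x1c10 + off 0x08 + 4 + imm -4 = 0x1c18

0x1c18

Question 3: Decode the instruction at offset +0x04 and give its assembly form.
decr R1

@+04  little-endian(00 00 00 a9) = 0xa9000000
  opcode bits[31:27]=0x15: decr/R
  [26:24] rd=1 = R1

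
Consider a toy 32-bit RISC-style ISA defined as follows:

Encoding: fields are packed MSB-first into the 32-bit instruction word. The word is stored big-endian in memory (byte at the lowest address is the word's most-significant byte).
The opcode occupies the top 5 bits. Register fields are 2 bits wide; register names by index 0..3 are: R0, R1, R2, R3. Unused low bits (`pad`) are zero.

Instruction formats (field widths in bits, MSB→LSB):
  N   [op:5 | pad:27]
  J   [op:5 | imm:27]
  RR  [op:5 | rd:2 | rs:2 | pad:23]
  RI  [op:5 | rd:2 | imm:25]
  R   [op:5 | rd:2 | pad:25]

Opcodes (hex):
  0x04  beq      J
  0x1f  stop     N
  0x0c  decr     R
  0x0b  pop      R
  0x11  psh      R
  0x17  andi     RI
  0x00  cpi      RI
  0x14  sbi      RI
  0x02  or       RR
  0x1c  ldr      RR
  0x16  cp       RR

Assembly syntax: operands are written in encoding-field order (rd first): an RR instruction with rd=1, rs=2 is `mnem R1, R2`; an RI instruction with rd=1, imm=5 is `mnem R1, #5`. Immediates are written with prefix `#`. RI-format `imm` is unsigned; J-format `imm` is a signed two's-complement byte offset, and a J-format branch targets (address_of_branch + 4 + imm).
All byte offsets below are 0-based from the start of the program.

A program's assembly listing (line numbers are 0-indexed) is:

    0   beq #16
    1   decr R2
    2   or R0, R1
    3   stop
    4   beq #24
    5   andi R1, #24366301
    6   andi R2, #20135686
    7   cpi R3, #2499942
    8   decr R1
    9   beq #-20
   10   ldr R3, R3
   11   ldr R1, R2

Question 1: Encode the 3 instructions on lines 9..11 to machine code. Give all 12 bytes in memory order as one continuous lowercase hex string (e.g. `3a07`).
L9: beq op=0x4:5|imm=-20:27 ⇒ 0x27ffffec ⇒ big 27 ff ff ec
L10: ldr op=0x1c:5|rd=3:2|rs=3:2|pad=0:23 ⇒ 0xe7800000 ⇒ big e7 80 00 00
L11: ldr op=0x1c:5|rd=1:2|rs=2:2|pad=0:23 ⇒ 0xe3000000 ⇒ big e3 00 00 00

27ffffece7800000e3000000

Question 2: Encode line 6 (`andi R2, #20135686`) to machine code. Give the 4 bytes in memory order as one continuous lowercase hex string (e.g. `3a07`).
line 6 (andi): pack op=0x17:5|rd=2:2|imm=20135686:25 = 0xbd333f06; big→ bd 33 3f 06

bd333f06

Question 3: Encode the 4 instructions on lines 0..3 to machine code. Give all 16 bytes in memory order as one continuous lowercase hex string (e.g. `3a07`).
200000106400000010800000f8000000

L0: beq op=0x4:5|imm=16:27 ⇒ 0x20000010 ⇒ big 20 00 00 10
L1: decr op=0xc:5|rd=2:2|pad=0:25 ⇒ 0x64000000 ⇒ big 64 00 00 00
L2: or op=0x2:5|rd=0:2|rs=1:2|pad=0:23 ⇒ 0x10800000 ⇒ big 10 80 00 00
L3: stop op=0x1f:5|pad=0:27 ⇒ 0xf8000000 ⇒ big f8 00 00 00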